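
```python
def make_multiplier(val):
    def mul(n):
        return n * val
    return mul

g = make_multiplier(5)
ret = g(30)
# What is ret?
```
150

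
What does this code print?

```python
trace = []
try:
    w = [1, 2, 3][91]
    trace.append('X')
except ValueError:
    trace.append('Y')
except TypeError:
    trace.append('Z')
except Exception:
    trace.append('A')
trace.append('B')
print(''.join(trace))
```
AB

IndexError not specifically caught, falls to Exception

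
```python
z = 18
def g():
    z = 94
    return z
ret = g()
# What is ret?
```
94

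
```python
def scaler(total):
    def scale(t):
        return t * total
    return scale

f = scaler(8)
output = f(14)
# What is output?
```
112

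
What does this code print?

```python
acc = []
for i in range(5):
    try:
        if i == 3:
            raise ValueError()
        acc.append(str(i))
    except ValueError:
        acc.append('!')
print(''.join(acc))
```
012!4

Exception on i=3 caught, loop continues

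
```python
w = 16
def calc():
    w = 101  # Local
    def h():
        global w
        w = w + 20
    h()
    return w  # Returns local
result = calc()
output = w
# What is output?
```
36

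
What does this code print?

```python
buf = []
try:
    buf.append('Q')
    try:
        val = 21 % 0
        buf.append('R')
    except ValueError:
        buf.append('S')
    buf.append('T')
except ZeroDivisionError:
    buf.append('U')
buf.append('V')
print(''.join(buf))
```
QUV

Inner handler doesn't match, propagates to outer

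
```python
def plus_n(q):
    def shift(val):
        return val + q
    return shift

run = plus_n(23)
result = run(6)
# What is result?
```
29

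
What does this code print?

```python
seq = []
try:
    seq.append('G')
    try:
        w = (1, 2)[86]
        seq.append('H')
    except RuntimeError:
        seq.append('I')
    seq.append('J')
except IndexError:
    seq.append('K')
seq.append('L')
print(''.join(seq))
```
GKL

Inner handler doesn't match, propagates to outer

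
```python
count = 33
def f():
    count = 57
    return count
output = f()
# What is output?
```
57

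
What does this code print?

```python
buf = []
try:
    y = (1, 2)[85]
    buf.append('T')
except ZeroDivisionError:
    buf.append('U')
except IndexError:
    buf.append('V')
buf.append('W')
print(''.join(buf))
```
VW

IndexError is caught by its specific handler, not ZeroDivisionError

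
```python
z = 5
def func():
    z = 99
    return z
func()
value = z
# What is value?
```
5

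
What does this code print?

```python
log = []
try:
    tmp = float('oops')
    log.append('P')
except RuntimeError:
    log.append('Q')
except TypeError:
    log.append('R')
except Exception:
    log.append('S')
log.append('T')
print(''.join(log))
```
ST

ValueError not specifically caught, falls to Exception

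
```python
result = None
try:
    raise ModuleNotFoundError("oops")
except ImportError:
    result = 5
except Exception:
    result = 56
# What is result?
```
5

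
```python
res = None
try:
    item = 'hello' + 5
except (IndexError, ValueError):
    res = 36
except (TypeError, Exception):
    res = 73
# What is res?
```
73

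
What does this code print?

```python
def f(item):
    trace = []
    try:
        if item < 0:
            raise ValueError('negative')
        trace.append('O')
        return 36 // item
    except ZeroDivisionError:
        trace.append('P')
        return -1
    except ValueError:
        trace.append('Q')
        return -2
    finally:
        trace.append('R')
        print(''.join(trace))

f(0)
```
OPR

item=0 causes ZeroDivisionError, caught, finally prints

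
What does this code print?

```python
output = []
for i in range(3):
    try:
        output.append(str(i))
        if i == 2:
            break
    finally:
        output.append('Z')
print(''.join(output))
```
0Z1Z2Z

finally runs even when breaking out of loop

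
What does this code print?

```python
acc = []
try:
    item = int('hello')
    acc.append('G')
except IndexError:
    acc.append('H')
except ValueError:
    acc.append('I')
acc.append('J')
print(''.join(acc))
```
IJ

ValueError is caught by its specific handler, not IndexError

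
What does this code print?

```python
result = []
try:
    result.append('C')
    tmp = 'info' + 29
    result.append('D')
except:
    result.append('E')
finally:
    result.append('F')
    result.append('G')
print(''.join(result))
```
CEFG

Code before exception runs, then except, then all of finally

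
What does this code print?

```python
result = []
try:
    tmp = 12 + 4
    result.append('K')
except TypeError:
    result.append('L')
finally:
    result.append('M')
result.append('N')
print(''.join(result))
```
KMN

finally runs after normal execution too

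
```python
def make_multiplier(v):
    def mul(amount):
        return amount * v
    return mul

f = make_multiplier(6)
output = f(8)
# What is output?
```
48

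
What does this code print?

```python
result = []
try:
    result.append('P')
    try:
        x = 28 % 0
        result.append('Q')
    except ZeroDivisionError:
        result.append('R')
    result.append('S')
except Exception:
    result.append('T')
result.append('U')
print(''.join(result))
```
PRSU

Inner exception caught by inner handler, outer continues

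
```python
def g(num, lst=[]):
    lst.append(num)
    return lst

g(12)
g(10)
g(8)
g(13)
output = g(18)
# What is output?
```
[12, 10, 8, 13, 18]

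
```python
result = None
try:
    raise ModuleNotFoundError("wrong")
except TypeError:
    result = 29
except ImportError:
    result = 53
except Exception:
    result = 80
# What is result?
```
53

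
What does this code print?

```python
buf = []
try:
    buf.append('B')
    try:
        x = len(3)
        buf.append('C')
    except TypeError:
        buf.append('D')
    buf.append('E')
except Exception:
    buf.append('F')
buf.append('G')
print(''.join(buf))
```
BDEG

Inner exception caught by inner handler, outer continues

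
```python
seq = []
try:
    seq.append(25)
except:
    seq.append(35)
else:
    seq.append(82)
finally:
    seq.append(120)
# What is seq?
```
[25, 82, 120]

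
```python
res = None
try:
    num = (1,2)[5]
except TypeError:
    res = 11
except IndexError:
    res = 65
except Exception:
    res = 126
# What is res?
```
65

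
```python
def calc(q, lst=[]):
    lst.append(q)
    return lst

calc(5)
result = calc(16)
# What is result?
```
[5, 16]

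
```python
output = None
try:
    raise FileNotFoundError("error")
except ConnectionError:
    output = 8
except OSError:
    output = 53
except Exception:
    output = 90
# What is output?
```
53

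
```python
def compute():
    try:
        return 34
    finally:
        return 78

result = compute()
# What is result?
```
78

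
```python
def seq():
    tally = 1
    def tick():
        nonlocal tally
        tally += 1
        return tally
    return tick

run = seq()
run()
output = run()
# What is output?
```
3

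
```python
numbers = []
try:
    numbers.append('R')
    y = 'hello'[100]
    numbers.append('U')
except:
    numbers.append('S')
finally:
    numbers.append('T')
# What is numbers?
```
['R', 'S', 'T']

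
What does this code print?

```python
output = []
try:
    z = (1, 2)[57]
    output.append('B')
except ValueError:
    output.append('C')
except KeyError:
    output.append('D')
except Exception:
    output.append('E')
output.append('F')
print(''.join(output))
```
EF

IndexError not specifically caught, falls to Exception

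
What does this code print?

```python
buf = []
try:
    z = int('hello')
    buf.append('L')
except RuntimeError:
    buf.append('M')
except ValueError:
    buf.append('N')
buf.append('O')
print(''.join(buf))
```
NO

ValueError is caught by its specific handler, not RuntimeError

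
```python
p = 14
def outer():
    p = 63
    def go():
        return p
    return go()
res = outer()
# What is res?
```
63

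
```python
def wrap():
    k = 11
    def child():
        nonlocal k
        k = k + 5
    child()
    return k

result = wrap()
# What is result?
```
16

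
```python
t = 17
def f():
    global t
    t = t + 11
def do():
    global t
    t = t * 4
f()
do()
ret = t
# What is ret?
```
112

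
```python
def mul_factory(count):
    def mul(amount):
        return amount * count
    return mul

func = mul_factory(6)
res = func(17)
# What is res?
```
102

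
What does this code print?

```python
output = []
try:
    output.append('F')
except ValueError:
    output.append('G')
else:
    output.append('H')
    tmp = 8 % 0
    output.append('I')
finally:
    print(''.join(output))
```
FH

Try succeeds, else appends 'H', ZeroDivisionError in else is uncaught, finally prints before exception propagates ('I' never appended)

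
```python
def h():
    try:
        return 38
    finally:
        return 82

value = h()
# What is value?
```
82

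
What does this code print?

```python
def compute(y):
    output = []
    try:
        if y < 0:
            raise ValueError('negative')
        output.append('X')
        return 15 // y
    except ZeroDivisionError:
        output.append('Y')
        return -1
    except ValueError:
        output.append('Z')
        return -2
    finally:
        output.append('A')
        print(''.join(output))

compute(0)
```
XYA

y=0 causes ZeroDivisionError, caught, finally prints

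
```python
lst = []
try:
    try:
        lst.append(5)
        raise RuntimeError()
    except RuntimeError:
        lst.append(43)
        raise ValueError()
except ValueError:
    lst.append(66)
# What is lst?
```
[5, 43, 66]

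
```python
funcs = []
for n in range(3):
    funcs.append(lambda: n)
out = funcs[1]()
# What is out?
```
2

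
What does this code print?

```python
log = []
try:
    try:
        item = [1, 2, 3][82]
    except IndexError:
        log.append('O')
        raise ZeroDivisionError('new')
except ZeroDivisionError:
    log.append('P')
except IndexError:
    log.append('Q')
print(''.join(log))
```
OP

New ZeroDivisionError raised, caught by outer ZeroDivisionError handler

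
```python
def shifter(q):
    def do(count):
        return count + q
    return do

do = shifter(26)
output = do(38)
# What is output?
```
64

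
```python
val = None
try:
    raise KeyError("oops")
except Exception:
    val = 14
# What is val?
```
14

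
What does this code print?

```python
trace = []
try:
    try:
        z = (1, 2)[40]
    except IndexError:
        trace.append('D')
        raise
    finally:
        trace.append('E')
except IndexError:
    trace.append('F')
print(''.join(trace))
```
DEF

finally runs before re-raised exception propagates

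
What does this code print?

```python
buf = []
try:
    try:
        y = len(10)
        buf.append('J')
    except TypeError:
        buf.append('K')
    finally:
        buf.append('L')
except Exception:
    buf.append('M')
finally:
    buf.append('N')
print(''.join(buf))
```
KLN

Both finally blocks run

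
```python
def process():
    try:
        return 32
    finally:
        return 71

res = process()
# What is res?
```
71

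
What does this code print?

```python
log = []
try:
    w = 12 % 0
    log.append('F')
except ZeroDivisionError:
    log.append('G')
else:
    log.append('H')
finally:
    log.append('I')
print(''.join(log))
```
GI

Exception: except runs, else skipped, finally runs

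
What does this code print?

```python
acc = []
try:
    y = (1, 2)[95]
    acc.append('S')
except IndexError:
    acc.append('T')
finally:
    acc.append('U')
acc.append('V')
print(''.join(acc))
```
TUV

finally always runs, even after exception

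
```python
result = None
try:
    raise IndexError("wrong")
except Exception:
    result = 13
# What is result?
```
13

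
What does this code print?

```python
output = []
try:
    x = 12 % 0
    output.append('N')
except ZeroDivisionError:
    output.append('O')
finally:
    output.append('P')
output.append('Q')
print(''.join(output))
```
OPQ

finally always runs, even after exception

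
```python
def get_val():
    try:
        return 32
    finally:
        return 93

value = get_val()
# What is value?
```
93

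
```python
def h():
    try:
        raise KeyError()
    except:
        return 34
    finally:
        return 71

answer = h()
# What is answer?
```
71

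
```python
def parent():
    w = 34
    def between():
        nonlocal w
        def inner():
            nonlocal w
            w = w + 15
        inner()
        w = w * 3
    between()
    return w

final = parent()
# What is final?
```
147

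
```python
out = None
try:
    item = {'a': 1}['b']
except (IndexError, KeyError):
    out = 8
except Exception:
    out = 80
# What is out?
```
8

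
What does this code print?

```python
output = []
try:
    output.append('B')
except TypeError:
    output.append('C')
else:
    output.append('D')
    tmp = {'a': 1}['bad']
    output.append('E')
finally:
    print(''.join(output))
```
BD

Try succeeds, else appends 'D', KeyError in else is uncaught, finally prints before exception propagates ('E' never appended)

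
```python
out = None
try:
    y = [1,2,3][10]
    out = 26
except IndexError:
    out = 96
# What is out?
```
96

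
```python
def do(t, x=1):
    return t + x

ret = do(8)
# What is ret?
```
9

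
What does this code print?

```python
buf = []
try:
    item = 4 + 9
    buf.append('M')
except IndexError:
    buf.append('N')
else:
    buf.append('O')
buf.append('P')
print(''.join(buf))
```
MOP

else block runs when no exception occurs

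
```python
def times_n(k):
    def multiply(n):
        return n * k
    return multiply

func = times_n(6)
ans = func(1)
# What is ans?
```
6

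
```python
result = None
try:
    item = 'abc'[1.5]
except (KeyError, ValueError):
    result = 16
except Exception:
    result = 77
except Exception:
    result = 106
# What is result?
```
77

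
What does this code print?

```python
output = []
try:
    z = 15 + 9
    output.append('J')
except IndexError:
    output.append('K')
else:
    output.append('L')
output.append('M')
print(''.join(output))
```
JLM

else block runs when no exception occurs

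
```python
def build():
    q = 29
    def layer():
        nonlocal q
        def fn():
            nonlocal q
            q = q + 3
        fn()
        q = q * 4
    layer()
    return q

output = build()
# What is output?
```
128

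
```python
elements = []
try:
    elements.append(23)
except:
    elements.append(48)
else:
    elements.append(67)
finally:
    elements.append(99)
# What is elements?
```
[23, 67, 99]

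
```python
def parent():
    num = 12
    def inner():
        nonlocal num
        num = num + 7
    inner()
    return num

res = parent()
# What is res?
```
19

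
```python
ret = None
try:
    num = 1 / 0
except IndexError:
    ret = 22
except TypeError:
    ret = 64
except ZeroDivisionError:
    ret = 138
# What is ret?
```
138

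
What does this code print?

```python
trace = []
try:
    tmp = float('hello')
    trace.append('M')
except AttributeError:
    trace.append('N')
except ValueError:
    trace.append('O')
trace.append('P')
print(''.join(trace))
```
OP

ValueError is caught by its specific handler, not AttributeError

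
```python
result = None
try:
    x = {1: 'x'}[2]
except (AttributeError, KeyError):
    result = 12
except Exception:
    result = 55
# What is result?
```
12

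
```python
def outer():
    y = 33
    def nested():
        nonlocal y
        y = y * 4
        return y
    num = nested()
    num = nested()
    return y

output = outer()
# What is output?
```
528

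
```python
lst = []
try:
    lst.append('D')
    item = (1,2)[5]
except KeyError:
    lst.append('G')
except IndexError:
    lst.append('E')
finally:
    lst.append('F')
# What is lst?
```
['D', 'E', 'F']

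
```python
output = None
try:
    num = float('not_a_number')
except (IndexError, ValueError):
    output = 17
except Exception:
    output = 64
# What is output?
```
17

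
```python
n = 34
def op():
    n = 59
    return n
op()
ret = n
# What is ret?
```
34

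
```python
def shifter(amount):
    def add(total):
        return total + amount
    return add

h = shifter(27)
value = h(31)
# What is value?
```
58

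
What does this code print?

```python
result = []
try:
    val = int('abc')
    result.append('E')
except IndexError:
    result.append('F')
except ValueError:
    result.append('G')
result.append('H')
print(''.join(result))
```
GH

ValueError is caught by its specific handler, not IndexError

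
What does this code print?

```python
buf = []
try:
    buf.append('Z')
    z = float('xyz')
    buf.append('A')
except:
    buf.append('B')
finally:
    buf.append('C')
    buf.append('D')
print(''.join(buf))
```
ZBCD

Code before exception runs, then except, then all of finally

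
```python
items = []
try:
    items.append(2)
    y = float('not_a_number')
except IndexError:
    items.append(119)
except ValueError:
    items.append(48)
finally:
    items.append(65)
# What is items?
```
[2, 48, 65]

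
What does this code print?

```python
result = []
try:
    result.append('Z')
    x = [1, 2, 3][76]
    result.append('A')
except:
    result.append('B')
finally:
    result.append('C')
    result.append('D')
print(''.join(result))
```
ZBCD

Code before exception runs, then except, then all of finally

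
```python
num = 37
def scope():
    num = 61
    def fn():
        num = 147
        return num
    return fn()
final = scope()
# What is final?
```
147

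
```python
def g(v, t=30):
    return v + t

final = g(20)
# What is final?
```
50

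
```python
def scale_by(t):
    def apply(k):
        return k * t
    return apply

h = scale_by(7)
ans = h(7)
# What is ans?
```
49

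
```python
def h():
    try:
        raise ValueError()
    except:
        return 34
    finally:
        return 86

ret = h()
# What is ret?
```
86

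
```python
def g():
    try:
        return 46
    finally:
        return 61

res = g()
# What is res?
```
61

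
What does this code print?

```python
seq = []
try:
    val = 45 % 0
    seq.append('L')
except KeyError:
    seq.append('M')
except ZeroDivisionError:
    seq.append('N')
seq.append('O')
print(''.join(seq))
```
NO

ZeroDivisionError is caught by its specific handler, not KeyError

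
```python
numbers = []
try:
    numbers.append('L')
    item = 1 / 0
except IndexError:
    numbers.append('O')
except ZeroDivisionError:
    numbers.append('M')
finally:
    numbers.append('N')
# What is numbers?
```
['L', 'M', 'N']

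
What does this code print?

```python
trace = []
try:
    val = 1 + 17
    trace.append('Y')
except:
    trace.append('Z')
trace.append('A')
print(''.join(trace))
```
YA

No exception, try block completes normally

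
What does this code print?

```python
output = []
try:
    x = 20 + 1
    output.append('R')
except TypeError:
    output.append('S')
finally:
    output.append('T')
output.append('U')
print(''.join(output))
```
RTU

finally runs after normal execution too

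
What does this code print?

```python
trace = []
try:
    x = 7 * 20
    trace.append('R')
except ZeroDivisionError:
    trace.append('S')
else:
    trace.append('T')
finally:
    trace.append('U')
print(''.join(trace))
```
RTU

else runs before finally when no exception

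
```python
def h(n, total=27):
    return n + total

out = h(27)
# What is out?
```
54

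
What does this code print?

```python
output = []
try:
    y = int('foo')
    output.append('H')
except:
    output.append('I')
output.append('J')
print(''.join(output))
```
IJ

Exception raised in try, caught by bare except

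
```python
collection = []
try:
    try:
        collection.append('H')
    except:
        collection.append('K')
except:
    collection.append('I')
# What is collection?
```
['H']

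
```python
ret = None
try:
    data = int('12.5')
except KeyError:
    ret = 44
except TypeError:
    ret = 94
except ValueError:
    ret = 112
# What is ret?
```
112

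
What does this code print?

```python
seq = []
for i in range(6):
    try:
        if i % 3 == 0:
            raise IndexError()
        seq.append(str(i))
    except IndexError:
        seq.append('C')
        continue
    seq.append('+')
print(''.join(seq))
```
C1+2+C4+5+

continue in except skips rest of loop body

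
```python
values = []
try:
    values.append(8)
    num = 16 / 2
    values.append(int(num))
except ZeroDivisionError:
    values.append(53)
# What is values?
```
[8, 8]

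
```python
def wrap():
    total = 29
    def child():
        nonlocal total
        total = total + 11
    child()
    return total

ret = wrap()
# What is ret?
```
40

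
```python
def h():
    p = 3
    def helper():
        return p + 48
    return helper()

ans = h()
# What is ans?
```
51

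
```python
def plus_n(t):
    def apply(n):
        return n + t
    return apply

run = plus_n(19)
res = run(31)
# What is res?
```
50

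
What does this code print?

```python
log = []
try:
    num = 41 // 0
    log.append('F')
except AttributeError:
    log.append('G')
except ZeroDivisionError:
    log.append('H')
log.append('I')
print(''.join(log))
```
HI

ZeroDivisionError is caught by its specific handler, not AttributeError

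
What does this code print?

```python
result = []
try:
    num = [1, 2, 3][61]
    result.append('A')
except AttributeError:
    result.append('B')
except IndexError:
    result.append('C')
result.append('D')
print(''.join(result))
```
CD

IndexError is caught by its specific handler, not AttributeError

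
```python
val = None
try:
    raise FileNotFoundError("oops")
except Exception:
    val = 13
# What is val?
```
13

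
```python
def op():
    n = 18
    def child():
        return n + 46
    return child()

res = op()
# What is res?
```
64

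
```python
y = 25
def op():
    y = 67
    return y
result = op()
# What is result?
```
67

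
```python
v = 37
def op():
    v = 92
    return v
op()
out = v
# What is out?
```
37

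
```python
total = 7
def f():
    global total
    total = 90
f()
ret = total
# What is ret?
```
90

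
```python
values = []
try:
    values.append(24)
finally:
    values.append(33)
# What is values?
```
[24, 33]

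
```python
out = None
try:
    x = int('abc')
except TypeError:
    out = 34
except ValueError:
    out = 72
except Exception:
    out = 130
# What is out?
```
72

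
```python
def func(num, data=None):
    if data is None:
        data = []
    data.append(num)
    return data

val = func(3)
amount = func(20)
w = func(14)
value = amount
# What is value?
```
[20]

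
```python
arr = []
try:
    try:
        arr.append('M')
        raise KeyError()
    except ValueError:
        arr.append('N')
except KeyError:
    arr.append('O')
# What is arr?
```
['M', 'O']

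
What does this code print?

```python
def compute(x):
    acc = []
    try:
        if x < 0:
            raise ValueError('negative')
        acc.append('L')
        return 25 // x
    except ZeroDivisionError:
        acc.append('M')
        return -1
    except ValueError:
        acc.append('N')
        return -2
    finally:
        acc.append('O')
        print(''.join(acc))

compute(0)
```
LMO

x=0 causes ZeroDivisionError, caught, finally prints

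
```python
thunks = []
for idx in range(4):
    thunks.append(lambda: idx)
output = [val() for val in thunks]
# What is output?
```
[3, 3, 3, 3]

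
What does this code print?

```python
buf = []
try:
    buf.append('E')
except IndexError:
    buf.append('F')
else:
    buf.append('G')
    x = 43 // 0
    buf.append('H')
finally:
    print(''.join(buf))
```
EG

Try succeeds, else appends 'G', ZeroDivisionError in else is uncaught, finally prints before exception propagates ('H' never appended)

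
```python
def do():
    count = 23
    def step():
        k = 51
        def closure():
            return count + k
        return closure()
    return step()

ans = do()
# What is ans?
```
74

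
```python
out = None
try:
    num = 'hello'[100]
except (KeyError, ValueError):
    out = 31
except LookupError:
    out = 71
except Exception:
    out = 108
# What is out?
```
71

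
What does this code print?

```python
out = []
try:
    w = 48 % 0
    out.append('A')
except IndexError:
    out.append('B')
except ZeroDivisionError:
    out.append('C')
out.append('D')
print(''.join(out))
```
CD

ZeroDivisionError is caught by its specific handler, not IndexError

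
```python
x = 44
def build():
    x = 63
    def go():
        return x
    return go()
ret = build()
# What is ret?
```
63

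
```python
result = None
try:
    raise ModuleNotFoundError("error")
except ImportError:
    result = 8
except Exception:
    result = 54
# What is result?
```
8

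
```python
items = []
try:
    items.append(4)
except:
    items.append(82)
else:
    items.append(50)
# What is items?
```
[4, 50]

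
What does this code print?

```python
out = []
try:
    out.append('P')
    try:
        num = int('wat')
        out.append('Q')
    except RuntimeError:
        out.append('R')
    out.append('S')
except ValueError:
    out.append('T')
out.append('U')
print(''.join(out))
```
PTU

Inner handler doesn't match, propagates to outer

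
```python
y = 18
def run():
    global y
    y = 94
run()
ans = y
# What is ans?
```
94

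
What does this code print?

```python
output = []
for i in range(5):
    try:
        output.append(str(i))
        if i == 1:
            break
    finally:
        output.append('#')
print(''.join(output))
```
0#1#

finally runs even when breaking out of loop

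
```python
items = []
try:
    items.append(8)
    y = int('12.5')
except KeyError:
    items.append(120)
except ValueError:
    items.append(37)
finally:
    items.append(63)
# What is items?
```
[8, 37, 63]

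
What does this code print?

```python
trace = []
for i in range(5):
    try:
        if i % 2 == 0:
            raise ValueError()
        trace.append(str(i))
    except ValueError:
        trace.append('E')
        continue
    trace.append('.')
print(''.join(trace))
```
E1.E3.E

continue in except skips rest of loop body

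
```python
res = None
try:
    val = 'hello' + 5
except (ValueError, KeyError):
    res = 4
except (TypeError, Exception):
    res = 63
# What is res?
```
63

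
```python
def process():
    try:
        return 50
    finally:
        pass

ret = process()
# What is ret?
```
50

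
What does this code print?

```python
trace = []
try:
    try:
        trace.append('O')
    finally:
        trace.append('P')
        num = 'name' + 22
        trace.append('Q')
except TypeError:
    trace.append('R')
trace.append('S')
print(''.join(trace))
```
OPRS

Exception in inner finally caught by outer except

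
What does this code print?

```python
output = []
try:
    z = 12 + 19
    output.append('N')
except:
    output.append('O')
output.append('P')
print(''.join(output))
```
NP

No exception, try block completes normally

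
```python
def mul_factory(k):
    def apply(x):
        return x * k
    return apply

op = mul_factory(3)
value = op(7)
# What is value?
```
21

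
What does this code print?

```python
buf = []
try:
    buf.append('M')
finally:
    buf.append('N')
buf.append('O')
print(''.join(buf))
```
MNO

try/finally without except, no exception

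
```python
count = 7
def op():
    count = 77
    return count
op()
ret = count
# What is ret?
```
7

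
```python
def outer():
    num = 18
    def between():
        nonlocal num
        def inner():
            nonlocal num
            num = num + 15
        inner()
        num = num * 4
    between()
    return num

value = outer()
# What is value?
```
132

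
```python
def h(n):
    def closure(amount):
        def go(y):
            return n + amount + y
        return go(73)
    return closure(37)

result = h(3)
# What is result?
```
113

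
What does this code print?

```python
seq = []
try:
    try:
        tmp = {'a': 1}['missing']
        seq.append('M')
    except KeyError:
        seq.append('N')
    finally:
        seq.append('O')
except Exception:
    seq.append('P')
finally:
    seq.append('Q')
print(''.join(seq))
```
NOQ

Both finally blocks run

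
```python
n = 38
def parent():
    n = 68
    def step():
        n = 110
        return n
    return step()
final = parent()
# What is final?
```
110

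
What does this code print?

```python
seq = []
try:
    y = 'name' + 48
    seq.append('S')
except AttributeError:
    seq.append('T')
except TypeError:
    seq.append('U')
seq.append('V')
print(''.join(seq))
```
UV

TypeError is caught by its specific handler, not AttributeError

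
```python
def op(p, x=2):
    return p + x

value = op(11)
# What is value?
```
13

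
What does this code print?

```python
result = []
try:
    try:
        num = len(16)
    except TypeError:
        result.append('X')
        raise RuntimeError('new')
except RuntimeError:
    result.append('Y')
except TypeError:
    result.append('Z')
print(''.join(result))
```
XY

New RuntimeError raised, caught by outer RuntimeError handler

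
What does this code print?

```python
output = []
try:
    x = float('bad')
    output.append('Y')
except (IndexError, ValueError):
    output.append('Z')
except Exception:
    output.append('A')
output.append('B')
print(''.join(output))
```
ZB

ValueError matches tuple containing it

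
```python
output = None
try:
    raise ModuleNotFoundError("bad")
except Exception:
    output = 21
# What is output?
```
21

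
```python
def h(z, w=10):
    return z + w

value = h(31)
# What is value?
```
41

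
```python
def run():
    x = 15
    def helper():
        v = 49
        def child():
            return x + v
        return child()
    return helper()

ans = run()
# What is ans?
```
64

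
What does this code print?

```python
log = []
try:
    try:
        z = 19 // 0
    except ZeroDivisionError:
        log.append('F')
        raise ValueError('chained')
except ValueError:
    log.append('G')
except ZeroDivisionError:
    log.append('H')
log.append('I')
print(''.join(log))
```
FGI

ValueError raised and caught, original ZeroDivisionError not re-raised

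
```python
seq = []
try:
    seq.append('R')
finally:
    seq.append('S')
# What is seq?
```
['R', 'S']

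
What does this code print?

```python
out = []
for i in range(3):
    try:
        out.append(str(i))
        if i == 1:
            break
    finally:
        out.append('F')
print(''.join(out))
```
0F1F

finally runs even when breaking out of loop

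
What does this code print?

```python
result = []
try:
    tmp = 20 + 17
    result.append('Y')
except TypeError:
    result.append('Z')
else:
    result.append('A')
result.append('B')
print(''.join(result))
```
YAB

else block runs when no exception occurs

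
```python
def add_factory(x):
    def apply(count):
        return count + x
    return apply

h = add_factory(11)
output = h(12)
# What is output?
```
23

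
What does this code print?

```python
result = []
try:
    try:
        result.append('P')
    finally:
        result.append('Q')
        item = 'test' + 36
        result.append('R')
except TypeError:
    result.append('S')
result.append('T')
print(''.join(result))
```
PQST

Exception in inner finally caught by outer except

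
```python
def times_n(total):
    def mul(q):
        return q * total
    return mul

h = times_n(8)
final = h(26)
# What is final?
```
208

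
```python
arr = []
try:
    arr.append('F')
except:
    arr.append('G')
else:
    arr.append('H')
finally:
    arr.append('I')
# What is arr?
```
['F', 'H', 'I']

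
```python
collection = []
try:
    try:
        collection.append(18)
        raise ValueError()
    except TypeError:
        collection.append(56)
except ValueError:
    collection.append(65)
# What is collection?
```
[18, 65]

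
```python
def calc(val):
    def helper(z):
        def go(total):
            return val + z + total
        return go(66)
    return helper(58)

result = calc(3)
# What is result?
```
127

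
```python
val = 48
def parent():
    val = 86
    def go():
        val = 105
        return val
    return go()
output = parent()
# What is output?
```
105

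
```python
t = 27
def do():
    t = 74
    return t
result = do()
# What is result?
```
74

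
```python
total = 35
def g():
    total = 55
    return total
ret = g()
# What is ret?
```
55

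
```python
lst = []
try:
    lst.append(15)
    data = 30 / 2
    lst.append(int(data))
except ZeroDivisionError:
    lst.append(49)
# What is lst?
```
[15, 15]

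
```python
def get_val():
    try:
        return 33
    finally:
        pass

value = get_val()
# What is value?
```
33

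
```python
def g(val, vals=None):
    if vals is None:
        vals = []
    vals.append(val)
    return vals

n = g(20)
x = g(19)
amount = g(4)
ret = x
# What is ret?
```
[19]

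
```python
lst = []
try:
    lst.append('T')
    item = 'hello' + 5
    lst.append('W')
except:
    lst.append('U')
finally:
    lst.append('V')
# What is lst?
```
['T', 'U', 'V']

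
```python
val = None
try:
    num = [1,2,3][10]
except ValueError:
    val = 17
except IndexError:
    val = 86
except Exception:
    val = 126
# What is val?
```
86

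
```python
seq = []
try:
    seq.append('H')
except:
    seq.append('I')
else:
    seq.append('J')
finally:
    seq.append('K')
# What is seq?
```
['H', 'J', 'K']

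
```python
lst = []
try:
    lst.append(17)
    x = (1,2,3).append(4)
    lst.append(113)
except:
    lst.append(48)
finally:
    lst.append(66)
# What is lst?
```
[17, 48, 66]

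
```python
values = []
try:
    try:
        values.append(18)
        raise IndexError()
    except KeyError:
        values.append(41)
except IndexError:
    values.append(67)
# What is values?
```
[18, 67]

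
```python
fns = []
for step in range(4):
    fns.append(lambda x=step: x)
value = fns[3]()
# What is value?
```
3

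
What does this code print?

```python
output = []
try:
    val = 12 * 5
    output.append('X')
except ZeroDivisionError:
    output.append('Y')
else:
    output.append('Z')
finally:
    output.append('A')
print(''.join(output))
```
XZA

else runs before finally when no exception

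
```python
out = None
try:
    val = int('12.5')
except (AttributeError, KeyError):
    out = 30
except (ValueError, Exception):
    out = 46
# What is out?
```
46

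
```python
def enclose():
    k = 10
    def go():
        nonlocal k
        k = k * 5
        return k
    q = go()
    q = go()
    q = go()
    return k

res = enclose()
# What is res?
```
1250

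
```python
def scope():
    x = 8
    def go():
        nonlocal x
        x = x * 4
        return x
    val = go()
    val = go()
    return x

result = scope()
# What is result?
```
128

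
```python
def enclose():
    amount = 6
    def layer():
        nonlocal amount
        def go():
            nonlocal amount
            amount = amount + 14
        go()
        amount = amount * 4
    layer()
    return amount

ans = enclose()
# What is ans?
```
80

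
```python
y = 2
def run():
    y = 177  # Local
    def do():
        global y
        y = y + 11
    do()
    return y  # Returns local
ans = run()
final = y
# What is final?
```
13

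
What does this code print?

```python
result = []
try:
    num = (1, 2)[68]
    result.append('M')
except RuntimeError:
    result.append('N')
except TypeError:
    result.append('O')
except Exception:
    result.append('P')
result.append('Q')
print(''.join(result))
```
PQ

IndexError not specifically caught, falls to Exception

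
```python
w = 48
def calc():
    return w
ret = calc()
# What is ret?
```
48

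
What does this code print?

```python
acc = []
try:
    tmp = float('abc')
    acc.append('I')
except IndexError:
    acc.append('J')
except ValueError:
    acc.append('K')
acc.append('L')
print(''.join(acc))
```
KL

ValueError is caught by its specific handler, not IndexError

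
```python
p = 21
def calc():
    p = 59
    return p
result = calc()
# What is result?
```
59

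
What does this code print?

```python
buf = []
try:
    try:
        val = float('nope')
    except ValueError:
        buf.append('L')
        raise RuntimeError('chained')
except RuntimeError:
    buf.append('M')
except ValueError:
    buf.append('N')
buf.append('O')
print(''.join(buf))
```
LMO

RuntimeError raised and caught, original ValueError not re-raised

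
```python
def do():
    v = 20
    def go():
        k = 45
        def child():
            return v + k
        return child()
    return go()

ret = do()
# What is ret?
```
65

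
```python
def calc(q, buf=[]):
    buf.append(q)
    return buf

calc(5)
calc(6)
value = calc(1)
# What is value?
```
[5, 6, 1]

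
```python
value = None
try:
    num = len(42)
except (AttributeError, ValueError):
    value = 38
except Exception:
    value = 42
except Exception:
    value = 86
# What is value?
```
42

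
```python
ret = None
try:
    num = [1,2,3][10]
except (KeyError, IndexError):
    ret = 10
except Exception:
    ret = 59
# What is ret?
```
10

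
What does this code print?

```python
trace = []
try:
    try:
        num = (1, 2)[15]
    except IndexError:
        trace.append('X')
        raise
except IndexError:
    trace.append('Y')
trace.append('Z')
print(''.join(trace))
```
XYZ

raise without argument re-raises current exception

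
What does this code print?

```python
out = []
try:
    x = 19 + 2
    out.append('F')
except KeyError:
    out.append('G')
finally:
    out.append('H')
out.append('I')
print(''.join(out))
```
FHI

finally runs after normal execution too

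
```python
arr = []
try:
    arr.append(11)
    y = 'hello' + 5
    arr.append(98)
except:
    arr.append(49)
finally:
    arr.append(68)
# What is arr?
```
[11, 49, 68]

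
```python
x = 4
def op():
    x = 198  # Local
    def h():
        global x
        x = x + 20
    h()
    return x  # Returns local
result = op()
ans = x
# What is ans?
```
24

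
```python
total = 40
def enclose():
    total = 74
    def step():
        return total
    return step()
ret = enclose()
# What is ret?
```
74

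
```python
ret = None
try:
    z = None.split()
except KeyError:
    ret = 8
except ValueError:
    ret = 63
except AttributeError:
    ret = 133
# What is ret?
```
133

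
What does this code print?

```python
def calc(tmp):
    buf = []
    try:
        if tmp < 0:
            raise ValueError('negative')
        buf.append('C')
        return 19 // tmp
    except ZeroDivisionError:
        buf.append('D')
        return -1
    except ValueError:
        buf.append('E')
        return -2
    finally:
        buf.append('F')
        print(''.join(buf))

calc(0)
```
CDF

tmp=0 causes ZeroDivisionError, caught, finally prints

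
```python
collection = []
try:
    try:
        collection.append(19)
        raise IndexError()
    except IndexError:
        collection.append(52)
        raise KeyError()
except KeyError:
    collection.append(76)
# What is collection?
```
[19, 52, 76]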